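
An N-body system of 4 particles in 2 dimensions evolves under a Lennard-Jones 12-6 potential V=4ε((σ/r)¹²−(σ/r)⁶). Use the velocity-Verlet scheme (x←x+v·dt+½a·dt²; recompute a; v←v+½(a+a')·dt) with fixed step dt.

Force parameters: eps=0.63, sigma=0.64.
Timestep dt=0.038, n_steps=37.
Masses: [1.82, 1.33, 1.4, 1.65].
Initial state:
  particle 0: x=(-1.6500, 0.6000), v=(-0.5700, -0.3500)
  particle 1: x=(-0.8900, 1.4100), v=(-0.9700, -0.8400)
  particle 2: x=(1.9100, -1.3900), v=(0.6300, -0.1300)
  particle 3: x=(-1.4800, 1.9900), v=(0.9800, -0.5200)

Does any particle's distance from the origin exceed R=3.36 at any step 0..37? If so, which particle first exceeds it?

no

step 0: x0=(-1.6500, 0.6000) x1=(-0.8900, 1.4100) x2=(1.9100, -1.3900) x3=(-1.4800, 1.9900)
step 1: x0=(-1.6715, 0.5869) x1=(-0.9279, 1.3787) x2=(1.9339, -1.3949) x3=(-1.4421, 1.9695)
step 2: x0=(-1.6928, 0.5741) x1=(-0.9678, 1.3490) x2=(1.9579, -1.3999) x3=(-1.4028, 1.9474)
step 3: x0=(-1.7136, 0.5618) x1=(-1.0091, 1.3199) x2=(1.9818, -1.4048) x3=(-1.3629, 1.9242)
step 4: x0=(-1.7341, 0.5500) x1=(-1.0498, 1.2884) x2=(2.0058, -1.4098) x3=(-1.3239, 1.9026)
step 5: x0=(-1.7541, 0.5387) x1=(-1.0876, 1.2481) x2=(2.0297, -1.4147) x3=(-1.2878, 1.8873)
step 6: x0=(-1.7735, 0.5282) x1=(-1.1232, 1.1977) x2=(2.0536, -1.4196) x3=(-1.2540, 1.8794)
step 7: x0=(-1.7921, 0.5184) x1=(-1.1592, 1.1430) x2=(2.0776, -1.4246) x3=(-1.2208, 1.8741)
step 8: x0=(-1.8097, 0.5097) x1=(-1.1966, 1.0881) x2=(2.1015, -1.4295) x3=(-1.1876, 1.8678)
step 9: x0=(-1.8261, 0.5021) x1=(-1.2357, 1.0342) x2=(2.1255, -1.4345) x3=(-1.1543, 1.8594)
step 10: x0=(-1.8411, 0.4958) x1=(-1.2764, 0.9810) x2=(2.1494, -1.4394) x3=(-1.1213, 1.8491)
step 11: x0=(-1.8551, 0.4904) x1=(-1.3181, 0.9286) x2=(2.1733, -1.4443) x3=(-1.0886, 1.8372)
step 12: x0=(-1.8711, 0.4834) x1=(-1.3567, 0.8798) x2=(2.1973, -1.4493) x3=(-1.0562, 1.8241)
step 13: x0=(-1.8983, 0.4678) x1=(-1.3798, 0.8437) x2=(2.2212, -1.4542) x3=(-1.0241, 1.8102)
step 14: x0=(-1.9404, 0.4414) x1=(-1.3820, 0.8232) x2=(2.2452, -1.4592) x3=(-0.9922, 1.7957)
step 15: x0=(-1.9870, 0.4119) x1=(-1.3777, 0.8077) x2=(2.2691, -1.4641) x3=(-0.9605, 1.7806)
step 16: x0=(-2.0333, 0.3827) x1=(-1.3737, 0.7925) x2=(2.2930, -1.4690) x3=(-0.9291, 1.7649)
step 17: x0=(-2.0780, 0.3544) x1=(-1.3716, 0.7765) x2=(2.3170, -1.4740) x3=(-0.8979, 1.7488)
step 18: x0=(-2.1211, 0.3271) x1=(-1.3713, 0.7598) x2=(2.3409, -1.4789) x3=(-0.8669, 1.7323)
step 19: x0=(-2.1629, 0.3005) x1=(-1.3726, 0.7425) x2=(2.3648, -1.4838) x3=(-0.8362, 1.7153)
step 20: x0=(-2.2036, 0.2745) x1=(-1.3751, 0.7249) x2=(2.3888, -1.4888) x3=(-0.8056, 1.6980)
step 21: x0=(-2.2434, 0.2491) x1=(-1.3786, 0.7070) x2=(2.4127, -1.4937) x3=(-0.7752, 1.6804)
step 22: x0=(-2.2826, 0.2240) x1=(-1.3828, 0.6889) x2=(2.4367, -1.4987) x3=(-0.7450, 1.6625)
step 23: x0=(-2.3211, 0.1992) x1=(-1.3877, 0.6707) x2=(2.4606, -1.5036) x3=(-0.7150, 1.6443)
step 24: x0=(-2.3591, 0.1747) x1=(-1.3930, 0.6525) x2=(2.4845, -1.5085) x3=(-0.6851, 1.6259)
step 25: x0=(-2.3968, 0.1503) x1=(-1.3987, 0.6342) x2=(2.5085, -1.5135) x3=(-0.6553, 1.6073)
step 26: x0=(-2.4341, 0.1262) x1=(-1.4046, 0.6159) x2=(2.5324, -1.5184) x3=(-0.6257, 1.5886)
step 27: x0=(-2.4711, 0.1021) x1=(-1.4109, 0.5976) x2=(2.5563, -1.5234) x3=(-0.5962, 1.5697)
step 28: x0=(-2.5079, 0.0782) x1=(-1.4173, 0.5793) x2=(2.5803, -1.5283) x3=(-0.5669, 1.5507)
step 29: x0=(-2.5445, 0.0544) x1=(-1.4238, 0.5611) x2=(2.6042, -1.5332) x3=(-0.5376, 1.5315)
step 30: x0=(-2.5809, 0.0306) x1=(-1.4305, 0.5428) x2=(2.6282, -1.5382) x3=(-0.5084, 1.5123)
step 31: x0=(-2.6172, 0.0069) x1=(-1.4373, 0.5246) x2=(2.6521, -1.5431) x3=(-0.4793, 1.4930)
step 32: x0=(-2.6533, -0.0167) x1=(-1.4441, 0.5063) x2=(2.6760, -1.5480) x3=(-0.4502, 1.4736)
step 33: x0=(-2.6893, -0.0403) x1=(-1.4511, 0.4881) x2=(2.7000, -1.5530) x3=(-0.4213, 1.4541)
step 34: x0=(-2.7253, -0.0639) x1=(-1.4581, 0.4699) x2=(2.7239, -1.5579) x3=(-0.3923, 1.4346)
step 35: x0=(-2.7612, -0.0874) x1=(-1.4651, 0.4517) x2=(2.7478, -1.5629) x3=(-0.3635, 1.4150)
step 36: x0=(-2.7970, -0.1109) x1=(-1.4721, 0.4336) x2=(2.7718, -1.5678) x3=(-0.3347, 1.3954)
step 37: x0=(-2.8327, -0.1344) x1=(-1.4792, 0.4154) x2=(2.7957, -1.5727) x3=(-0.3059, 1.3758)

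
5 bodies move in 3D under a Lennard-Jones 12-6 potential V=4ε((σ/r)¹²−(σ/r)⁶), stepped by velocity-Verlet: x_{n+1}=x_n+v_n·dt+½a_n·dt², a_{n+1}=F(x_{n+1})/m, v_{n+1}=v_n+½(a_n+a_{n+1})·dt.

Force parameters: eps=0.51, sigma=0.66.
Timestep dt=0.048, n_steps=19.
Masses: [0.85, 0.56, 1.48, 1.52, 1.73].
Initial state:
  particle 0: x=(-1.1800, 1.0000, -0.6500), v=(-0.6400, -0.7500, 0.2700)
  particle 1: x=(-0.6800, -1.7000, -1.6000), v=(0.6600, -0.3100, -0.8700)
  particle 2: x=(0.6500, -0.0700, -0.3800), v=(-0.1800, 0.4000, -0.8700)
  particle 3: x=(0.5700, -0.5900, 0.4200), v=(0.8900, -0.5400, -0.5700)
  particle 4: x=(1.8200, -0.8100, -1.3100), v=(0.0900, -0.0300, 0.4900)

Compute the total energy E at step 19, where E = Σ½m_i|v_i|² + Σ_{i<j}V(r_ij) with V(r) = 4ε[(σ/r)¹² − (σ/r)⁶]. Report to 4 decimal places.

2.5851

step 0: x0=(-1.1800, 1.0000, -0.6500) x1=(-0.6800, -1.7000, -1.6000) x2=(0.6500, -0.0700, -0.3800) x3=(0.5700, -0.5900, 0.4200) x4=(1.8200, -0.8100, -1.3100)
step 1: x0=(-1.2107, 0.9640, -0.6370) x1=(-0.6483, -1.7149, -1.6418) x2=(0.6413, -0.0513, -0.4211) x3=(0.6128, -0.6155, 0.3920) x4=(1.8243, -0.8114, -1.2865)
step 2: x0=(-1.2414, 0.9280, -0.6241) x1=(-0.6166, -1.7297, -1.6835) x2=(0.6326, -0.0333, -0.4610) x3=(0.6556, -0.6402, 0.3628) x4=(1.8286, -0.8128, -1.2629)
step 3: x0=(-1.2721, 0.8920, -0.6111) x1=(-0.5849, -1.7446, -1.7252) x2=(0.6239, -0.0161, -0.5001) x3=(0.6984, -0.6642, 0.3327) x4=(1.8328, -0.8142, -1.2393)
step 4: x0=(-1.3028, 0.8559, -0.5981) x1=(-0.5532, -1.7594, -1.7670) x2=(0.6154, 0.0005, -0.5384) x3=(0.7412, -0.6877, 0.3019) x4=(1.8370, -0.8156, -1.2157)
step 5: x0=(-1.3334, 0.8199, -0.5852) x1=(-0.5215, -1.7743, -1.8087) x2=(0.6069, 0.0166, -0.5762) x3=(0.7839, -0.7107, 0.2705) x4=(1.8411, -0.8170, -1.1920)
step 6: x0=(-1.3640, 0.7838, -0.5722) x1=(-0.4897, -1.7891, -1.8504) x2=(0.5986, 0.0323, -0.6136) x3=(0.8265, -0.7334, 0.2386) x4=(1.8452, -0.8183, -1.1684)
step 7: x0=(-1.3947, 0.7478, -0.5592) x1=(-0.4580, -1.8039, -1.8921) x2=(0.5904, 0.0477, -0.6506) x3=(0.8690, -0.7557, 0.2064) x4=(1.8493, -0.8196, -1.1446)
step 8: x0=(-1.4253, 0.7117, -0.5463) x1=(-0.4262, -1.8187, -1.9338) x2=(0.5823, 0.0627, -0.6873) x3=(0.9114, -0.7777, 0.1738) x4=(1.8532, -0.8208, -1.1209)
step 9: x0=(-1.4558, 0.6756, -0.5333) x1=(-0.3945, -1.8335, -1.9755) x2=(0.5744, 0.0775, -0.7239) x3=(0.9538, -0.7996, 0.1410) x4=(1.8572, -0.8221, -1.0970)
step 10: x0=(-1.4864, 0.6395, -0.5203) x1=(-0.3627, -1.8482, -2.0171) x2=(0.5666, 0.0921, -0.7602) x3=(0.9962, -0.8213, 0.1080) x4=(1.8610, -0.8233, -1.0732)
step 11: x0=(-1.5170, 0.6035, -0.5074) x1=(-0.3309, -1.8630, -2.0588) x2=(0.5589, 0.1065, -0.7965) x3=(1.0386, -0.8428, 0.0747) x4=(1.8647, -0.8245, -1.0492)
step 12: x0=(-1.5475, 0.5674, -0.4944) x1=(-0.2991, -1.8778, -2.1005) x2=(0.5512, 0.1208, -0.8327) x3=(1.0810, -0.8643, 0.0412) x4=(1.8683, -0.8256, -1.0251)
step 13: x0=(-1.5780, 0.5313, -0.4815) x1=(-0.2673, -1.8925, -2.1421) x2=(0.5437, 0.1349, -0.8687) x3=(1.1234, -0.8856, 0.0075) x4=(1.8718, -0.8268, -1.0009)
step 14: x0=(-1.6086, 0.4952, -0.4685) x1=(-0.2355, -1.9073, -2.1837) x2=(0.5362, 0.1490, -0.9048) x3=(1.1660, -0.9069, -0.0266) x4=(1.8751, -0.8279, -0.9764)
step 15: x0=(-1.6391, 0.4591, -0.4556) x1=(-0.2037, -1.9220, -2.2254) x2=(0.5288, 0.1630, -0.9407) x3=(1.2089, -0.9280, -0.0610) x4=(1.8781, -0.8291, -0.9517)
step 16: x0=(-1.6695, 0.4230, -0.4426) x1=(-0.1719, -1.9367, -2.2670) x2=(0.5214, 0.1768, -0.9767) x3=(1.2520, -0.9491, -0.0960) x4=(1.8808, -0.8302, -0.9265)
step 17: x0=(-1.7000, 0.3869, -0.4297) x1=(-0.1401, -1.9514, -2.3086) x2=(0.5141, 0.1907, -1.0126) x3=(1.2958, -0.9700, -0.1318) x4=(1.8829, -0.8315, -0.9006)
step 18: x0=(-1.7305, 0.3508, -0.4167) x1=(-0.1083, -1.9661, -2.3502) x2=(0.5069, 0.2044, -1.0484) x3=(1.3403, -0.9907, -0.1687) x4=(1.8843, -0.8329, -0.8738)
step 19: x0=(-1.7610, 0.3147, -0.4038) x1=(-0.0765, -1.9808, -2.3918) x2=(0.4996, 0.2182, -1.0843) x3=(1.3862, -1.0110, -0.2074) x4=(1.8844, -0.8346, -0.8454)
step 0 velocities: v0=(-0.6400, -0.7500, 0.2700) v1=(0.6600, -0.3100, -0.8700) v2=(-0.1800, 0.4000, -0.8700) v3=(0.8900, -0.5400, -0.5700) v4=(0.0900, -0.0300, 0.4900)
step 0: KE=2.7934, PE=-0.2094, E=2.5841
step 19 velocities: v0=(-0.6346, -0.7522, 0.2696) v1=(0.6632, -0.3061, -0.8666) v2=(-0.1500, 0.2854, -0.7467) v3=(0.9729, -0.4159, -0.8279) v4=(-0.0122, -0.0411, 0.6102)
step 19: KE=2.9872, PE=-0.4021, E=2.5851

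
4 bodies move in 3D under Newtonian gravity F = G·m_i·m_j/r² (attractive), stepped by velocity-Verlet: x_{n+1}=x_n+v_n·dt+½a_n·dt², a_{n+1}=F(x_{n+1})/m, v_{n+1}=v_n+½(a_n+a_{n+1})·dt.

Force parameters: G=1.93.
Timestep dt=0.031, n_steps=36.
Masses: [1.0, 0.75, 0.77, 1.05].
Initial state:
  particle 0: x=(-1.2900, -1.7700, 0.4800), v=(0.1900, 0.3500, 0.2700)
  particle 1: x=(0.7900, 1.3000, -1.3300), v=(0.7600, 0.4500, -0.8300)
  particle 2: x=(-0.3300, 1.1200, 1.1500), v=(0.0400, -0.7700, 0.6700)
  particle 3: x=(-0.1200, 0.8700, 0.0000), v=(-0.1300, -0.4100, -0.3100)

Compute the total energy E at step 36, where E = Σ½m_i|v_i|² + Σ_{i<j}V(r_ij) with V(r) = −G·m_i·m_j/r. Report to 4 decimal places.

step 0: x0=(-1.2900, -1.7700, 0.4800) x1=(0.7900, 1.3000, -1.3300) x2=(-0.3300, 1.1200, 1.1500) x3=(-0.1200, 0.8700, 0.0000)
step 1: x0=(-1.2840, -1.7589, 0.4883) x1=(0.8133, 1.3138, -1.3553) x2=(-0.3286, 1.0959, 1.1700) x3=(-0.1240, 0.8574, -0.0093)
step 2: x0=(-1.2779, -1.7475, 0.4967) x1=(0.8361, 1.3274, -1.3799) x2=(-0.3270, 1.0714, 1.1885) x3=(-0.1280, 0.8448, -0.0180)
step 3: x0=(-1.2715, -1.7356, 0.5049) x1=(0.8584, 1.3406, -1.4038) x2=(-0.3252, 1.0465, 1.2057) x3=(-0.1320, 0.8324, -0.0262)
step 4: x0=(-1.2650, -1.7233, 0.5131) x1=(0.8803, 1.3536, -1.4270) x2=(-0.3232, 1.0212, 1.2214) x3=(-0.1360, 0.8201, -0.0338)
step 5: x0=(-1.2583, -1.7106, 0.5213) x1=(0.9017, 1.3663, -1.4495) x2=(-0.3210, 0.9955, 1.2358) x3=(-0.1399, 0.8078, -0.0408)
step 6: x0=(-1.2514, -1.6975, 0.5294) x1=(0.9226, 1.3788, -1.4714) x2=(-0.3187, 0.9696, 1.2488) x3=(-0.1439, 0.7955, -0.0473)
step 7: x0=(-1.2443, -1.6839, 0.5375) x1=(0.9431, 1.3910, -1.4927) x2=(-0.3162, 0.9432, 1.2606) x3=(-0.1478, 0.7833, -0.0532)
step 8: x0=(-1.2370, -1.6699, 0.5456) x1=(0.9632, 1.4029, -1.5134) x2=(-0.3136, 0.9166, 1.2711) x3=(-0.1516, 0.7710, -0.0586)
step 9: x0=(-1.2295, -1.6555, 0.5536) x1=(0.9829, 1.4145, -1.5335) x2=(-0.3109, 0.8897, 1.2804) x3=(-0.1555, 0.7588, -0.0634)
step 10: x0=(-1.2218, -1.6406, 0.5615) x1=(1.0022, 1.4259, -1.5531) x2=(-0.3081, 0.8625, 1.2884) x3=(-0.1593, 0.7465, -0.0676)
step 11: x0=(-1.2139, -1.6252, 0.5694) x1=(1.0210, 1.4371, -1.5721) x2=(-0.3052, 0.8350, 1.2952) x3=(-0.1632, 0.7342, -0.0713)
step 12: x0=(-1.2058, -1.6094, 0.5772) x1=(1.0396, 1.4479, -1.5907) x2=(-0.3022, 0.8072, 1.3008) x3=(-0.1670, 0.7218, -0.0745)
step 13: x0=(-1.1975, -1.5931, 0.5850) x1=(1.0577, 1.4586, -1.6087) x2=(-0.2992, 0.7791, 1.3053) x3=(-0.1708, 0.7093, -0.0770)
step 14: x0=(-1.1890, -1.5763, 0.5927) x1=(1.0755, 1.4689, -1.6262) x2=(-0.2961, 0.7508, 1.3085) x3=(-0.1746, 0.6967, -0.0790)
step 15: x0=(-1.1802, -1.5590, 0.6004) x1=(1.0929, 1.4791, -1.6433) x2=(-0.2929, 0.7222, 1.3105) x3=(-0.1783, 0.6841, -0.0804)
step 16: x0=(-1.1712, -1.5412, 0.6081) x1=(1.1100, 1.4889, -1.6599) x2=(-0.2897, 0.6934, 1.3114) x3=(-0.1821, 0.6713, -0.0812)
step 17: x0=(-1.1620, -1.5228, 0.6156) x1=(1.1267, 1.4986, -1.6760) x2=(-0.2865, 0.6643, 1.3110) x3=(-0.1859, 0.6583, -0.0815)
step 18: x0=(-1.1525, -1.5040, 0.6231) x1=(1.1431, 1.5079, -1.6918) x2=(-0.2833, 0.6350, 1.3095) x3=(-0.1897, 0.6453, -0.0811)
step 19: x0=(-1.1428, -1.4845, 0.6306) x1=(1.1592, 1.5171, -1.7070) x2=(-0.2801, 0.6054, 1.3068) x3=(-0.1935, 0.6320, -0.0800)
step 20: x0=(-1.1328, -1.4646, 0.6380) x1=(1.1750, 1.5260, -1.7219) x2=(-0.2769, 0.5756, 1.3029) x3=(-0.1973, 0.6186, -0.0784)
step 21: x0=(-1.1225, -1.4440, 0.6453) x1=(1.1904, 1.5347, -1.7364) x2=(-0.2737, 0.5455, 1.2978) x3=(-0.2012, 0.6049, -0.0760)
step 22: x0=(-1.1120, -1.4229, 0.6526) x1=(1.2056, 1.5431, -1.7505) x2=(-0.2705, 0.5152, 1.2914) x3=(-0.2050, 0.5911, -0.0730)
step 23: x0=(-1.1012, -1.4011, 0.6598) x1=(1.2204, 1.5513, -1.7641) x2=(-0.2674, 0.4846, 1.2838) x3=(-0.2089, 0.5770, -0.0693)
step 24: x0=(-1.0900, -1.3787, 0.6669) x1=(1.2350, 1.5593, -1.7774) x2=(-0.2644, 0.4539, 1.2749) x3=(-0.2128, 0.5626, -0.0649)
step 25: x0=(-1.0786, -1.3556, 0.6740) x1=(1.2493, 1.5671, -1.7904) x2=(-0.2614, 0.4228, 1.2648) x3=(-0.2167, 0.5479, -0.0597)
step 26: x0=(-1.0668, -1.3319, 0.6810) x1=(1.2633, 1.5746, -1.8029) x2=(-0.2586, 0.3915, 1.2533) x3=(-0.2207, 0.5330, -0.0538)
step 27: x0=(-1.0547, -1.3074, 0.6879) x1=(1.2770, 1.5819, -1.8151) x2=(-0.2558, 0.3600, 1.2405) x3=(-0.2248, 0.5177, -0.0471)
step 28: x0=(-1.0423, -1.2822, 0.6947) x1=(1.2905, 1.5890, -1.8270) x2=(-0.2532, 0.3282, 1.2263) x3=(-0.2289, 0.5020, -0.0395)
step 29: x0=(-1.0294, -1.2562, 0.7015) x1=(1.3037, 1.5959, -1.8385) x2=(-0.2507, 0.2961, 1.2107) x3=(-0.2330, 0.4859, -0.0310)
step 30: x0=(-1.0162, -1.2294, 0.7082) x1=(1.3166, 1.6025, -1.8497) x2=(-0.2485, 0.2638, 1.1937) x3=(-0.2372, 0.4695, -0.0217)
step 31: x0=(-1.0025, -1.2018, 0.7148) x1=(1.3293, 1.6090, -1.8606) x2=(-0.2464, 0.2312, 1.1751) x3=(-0.2415, 0.4525, -0.0114)
step 32: x0=(-0.9883, -1.1733, 0.7213) x1=(1.3417, 1.6152, -1.8711) x2=(-0.2446, 0.1983, 1.1549) x3=(-0.2459, 0.4351, -0.0001)
step 33: x0=(-0.9737, -1.1438, 0.7277) x1=(1.3539, 1.6212, -1.8813) x2=(-0.2430, 0.1652, 1.1331) x3=(-0.2503, 0.4171, 0.0123)
step 34: x0=(-0.9585, -1.1133, 0.7340) x1=(1.3658, 1.6270, -1.8912) x2=(-0.2418, 0.1318, 1.1096) x3=(-0.2549, 0.3985, 0.0259)
step 35: x0=(-0.9428, -1.0817, 0.7402) x1=(1.3775, 1.6326, -1.9008) x2=(-0.2410, 0.0981, 1.0842) x3=(-0.2595, 0.3792, 0.0406)
step 36: x0=(-0.9264, -1.0489, 0.7463) x1=(1.3890, 1.6380, -1.9100) x2=(-0.2406, 0.0640, 1.0570) x3=(-0.2643, 0.3592, 0.0566)
step 0 velocities: v0=(0.1900, 0.3500, 0.2700) v1=(0.7600, 0.4500, -0.8300) v2=(0.0400, -0.7700, 0.6700) v3=(-0.1300, -0.4100, -0.3100)
step 0: KE=1.2159, PE=-4.1449, E=-2.9290
step 36 velocities: v0=(0.5398, 1.0766, 0.1941) v1=(0.3661, 0.1703, -0.2943) v2=(0.0041, -1.1021, -0.9121) v3=(-0.1555, -0.6588, 0.5399)
step 36: KE=2.0193, PE=-4.9472, E=-2.9279

-2.9279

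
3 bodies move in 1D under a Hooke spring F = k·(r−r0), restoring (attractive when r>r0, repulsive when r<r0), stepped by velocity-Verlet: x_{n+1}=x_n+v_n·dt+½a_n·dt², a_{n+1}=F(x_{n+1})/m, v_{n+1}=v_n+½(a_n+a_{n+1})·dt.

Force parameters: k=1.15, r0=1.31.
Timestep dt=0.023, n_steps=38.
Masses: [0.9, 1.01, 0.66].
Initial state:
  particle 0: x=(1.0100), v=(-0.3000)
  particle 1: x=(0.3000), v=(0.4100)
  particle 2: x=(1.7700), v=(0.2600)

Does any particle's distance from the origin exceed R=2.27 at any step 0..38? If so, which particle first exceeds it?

step 0: x0=(1.0100) x1=(0.3000) x2=(1.7700)
step 1: x0=(1.0031) x1=(0.3093) x2=(1.7762)
step 2: x0=(0.9963) x1=(0.3183) x2=(1.7827)
step 3: x0=(0.9895) x1=(0.3271) x2=(1.7895)
step 4: x0=(0.9829) x1=(0.3355) x2=(1.7967)
step 5: x0=(0.9763) x1=(0.3436) x2=(1.8042)
step 6: x0=(0.9699) x1=(0.3514) x2=(1.8120)
step 7: x0=(0.9636) x1=(0.3589) x2=(1.8201)
step 8: x0=(0.9575) x1=(0.3661) x2=(1.8285)
step 9: x0=(0.9516) x1=(0.3729) x2=(1.8371)
step 10: x0=(0.9459) x1=(0.3793) x2=(1.8460)
step 11: x0=(0.9404) x1=(0.3854) x2=(1.8551)
step 12: x0=(0.9352) x1=(0.3912) x2=(1.8645)
step 13: x0=(0.9302) x1=(0.3966) x2=(1.8740)
step 14: x0=(0.9255) x1=(0.4016) x2=(1.8837)
step 15: x0=(0.9211) x1=(0.4062) x2=(1.8936)
step 16: x0=(0.9171) x1=(0.4105) x2=(1.9036)
step 17: x0=(0.9133) x1=(0.4144) x2=(1.9138)
step 18: x0=(0.9099) x1=(0.4180) x2=(1.9241)
step 19: x0=(0.9068) x1=(0.4211) x2=(1.9345)
step 20: x0=(0.9041) x1=(0.4239) x2=(1.9449)
step 21: x0=(0.9017) x1=(0.4263) x2=(1.9554)
step 22: x0=(0.8998) x1=(0.4283) x2=(1.9659)
step 23: x0=(0.8983) x1=(0.4300) x2=(1.9765)
step 24: x0=(0.8971) x1=(0.4313) x2=(1.9870)
step 25: x0=(0.8964) x1=(0.4323) x2=(1.9975)
step 26: x0=(0.8962) x1=(0.4328) x2=(2.0080)
step 27: x0=(0.8963) x1=(0.4331) x2=(2.0184)
step 28: x0=(0.8969) x1=(0.4330) x2=(2.0287)
step 29: x0=(0.8980) x1=(0.4325) x2=(2.0390)
step 30: x0=(0.8995) x1=(0.4318) x2=(2.0491)
step 31: x0=(0.9015) x1=(0.4307) x2=(2.0591)
step 32: x0=(0.9039) x1=(0.4293) x2=(2.0689)
step 33: x0=(0.9069) x1=(0.4275) x2=(2.0785)
step 34: x0=(0.9102) x1=(0.4255) x2=(2.0880)
step 35: x0=(0.9141) x1=(0.4232) x2=(2.0973)
step 36: x0=(0.9184) x1=(0.4207) x2=(2.1063)
step 37: x0=(0.9232) x1=(0.4178) x2=(2.1151)
step 38: x0=(0.9284) x1=(0.4148) x2=(2.1237)

no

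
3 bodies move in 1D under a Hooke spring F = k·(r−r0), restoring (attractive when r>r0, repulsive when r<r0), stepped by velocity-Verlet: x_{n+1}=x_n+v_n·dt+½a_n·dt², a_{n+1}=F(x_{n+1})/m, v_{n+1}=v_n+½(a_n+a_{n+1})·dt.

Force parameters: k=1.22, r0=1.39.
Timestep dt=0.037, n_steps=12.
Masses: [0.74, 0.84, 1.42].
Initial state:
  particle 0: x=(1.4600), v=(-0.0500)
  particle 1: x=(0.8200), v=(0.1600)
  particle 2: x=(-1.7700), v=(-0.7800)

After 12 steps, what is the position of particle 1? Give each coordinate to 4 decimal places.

(0.6033)

step 0: x0=(1.4600) x1=(0.8200) x2=(-1.7700)
step 1: x0=(1.4569) x1=(0.8240) x2=(-1.7971)
step 2: x0=(1.4513) x1=(0.8240) x2=(-1.8205)
step 3: x0=(1.4432) x1=(0.8200) x2=(-1.8402)
step 4: x0=(1.4326) x1=(0.8120) x2=(-1.8563)
step 5: x0=(1.4194) x1=(0.7999) x2=(-1.8686)
step 6: x0=(1.4037) x1=(0.7837) x2=(-1.8771)
step 7: x0=(1.3854) x1=(0.7635) x2=(-1.8819)
step 8: x0=(1.3646) x1=(0.7392) x2=(-1.8831)
step 9: x0=(1.3414) x1=(0.7110) x2=(-1.8806)
step 10: x0=(1.3157) x1=(0.6789) x2=(-1.8745)
step 11: x0=(1.2877) x1=(0.6429) x2=(-1.8650)
step 12: x0=(1.2574) x1=(0.6033) x2=(-1.8521)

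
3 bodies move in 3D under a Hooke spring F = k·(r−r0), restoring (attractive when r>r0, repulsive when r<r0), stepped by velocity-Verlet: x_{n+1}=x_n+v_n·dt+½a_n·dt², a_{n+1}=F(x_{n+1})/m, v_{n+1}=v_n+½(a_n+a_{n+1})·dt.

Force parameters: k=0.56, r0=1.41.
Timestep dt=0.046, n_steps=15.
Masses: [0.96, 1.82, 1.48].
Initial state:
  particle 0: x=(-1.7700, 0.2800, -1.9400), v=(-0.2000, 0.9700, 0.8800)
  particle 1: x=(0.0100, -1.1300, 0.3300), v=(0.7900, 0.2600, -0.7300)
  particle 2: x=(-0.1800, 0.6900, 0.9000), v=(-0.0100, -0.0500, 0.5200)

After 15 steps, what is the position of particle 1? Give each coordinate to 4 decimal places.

(0.4695, -0.8534, -0.2295)

step 0: x0=(-1.7700, 0.2800, -1.9400) x1=(0.0100, -1.1300, 0.3300) x2=(-0.1800, 0.6900, 0.9000)
step 1: x0=(-1.7780, 0.3243, -1.8977) x1=(0.0460, -1.1176, 0.2961) x2=(-0.1808, 0.6874, 0.9232)
step 2: x0=(-1.7837, 0.3678, -1.8520) x1=(0.0813, -1.1044, 0.2614) x2=(-0.1823, 0.6843, 0.9450)
step 3: x0=(-1.7869, 0.4106, -1.8028) x1=(0.1159, -1.0904, 0.2261) x2=(-0.1844, 0.6806, 0.9654)
step 4: x0=(-1.7878, 0.4525, -1.7504) x1=(0.1497, -1.0754, 0.1903) x2=(-0.1872, 0.6764, 0.9844)
step 5: x0=(-1.7862, 0.4935, -1.6947) x1=(0.1828, -1.0596, 0.1538) x2=(-0.1907, 0.6718, 1.0019)
step 6: x0=(-1.7822, 0.5336, -1.6360) x1=(0.2151, -1.0430, 0.1169) x2=(-0.1947, 0.6666, 1.0182)
step 7: x0=(-1.7758, 0.5727, -1.5743) x1=(0.2466, -1.0255, 0.0795) x2=(-0.1994, 0.6610, 1.0330)
step 8: x0=(-1.7670, 0.6108, -1.5097) x1=(0.2773, -1.0070, 0.0417) x2=(-0.2046, 0.6550, 1.0465)
step 9: x0=(-1.7558, 0.6479, -1.4425) x1=(0.3073, -0.9878, 0.0036) x2=(-0.2104, 0.6486, 1.0587)
step 10: x0=(-1.7423, 0.6839, -1.3727) x1=(0.3364, -0.9676, -0.0348) x2=(-0.2167, 0.6418, 1.0695)
step 11: x0=(-1.7265, 0.7188, -1.3005) x1=(0.3647, -0.9465, -0.0735) x2=(-0.2235, 0.6346, 1.0791)
step 12: x0=(-1.7084, 0.7526, -1.2261) x1=(0.3921, -0.9246, -0.1124) x2=(-0.2307, 0.6270, 1.0875)
step 13: x0=(-1.6881, 0.7852, -1.1496) x1=(0.4188, -0.9017, -0.1513) x2=(-0.2384, 0.6191, 1.0947)
step 14: x0=(-1.6656, 0.8167, -1.0711) x1=(0.4445, -0.8780, -0.1904) x2=(-0.2464, 0.6109, 1.1007)
step 15: x0=(-1.6410, 0.8470, -0.9908) x1=(0.4695, -0.8534, -0.2295) x2=(-0.2548, 0.6024, 1.1056)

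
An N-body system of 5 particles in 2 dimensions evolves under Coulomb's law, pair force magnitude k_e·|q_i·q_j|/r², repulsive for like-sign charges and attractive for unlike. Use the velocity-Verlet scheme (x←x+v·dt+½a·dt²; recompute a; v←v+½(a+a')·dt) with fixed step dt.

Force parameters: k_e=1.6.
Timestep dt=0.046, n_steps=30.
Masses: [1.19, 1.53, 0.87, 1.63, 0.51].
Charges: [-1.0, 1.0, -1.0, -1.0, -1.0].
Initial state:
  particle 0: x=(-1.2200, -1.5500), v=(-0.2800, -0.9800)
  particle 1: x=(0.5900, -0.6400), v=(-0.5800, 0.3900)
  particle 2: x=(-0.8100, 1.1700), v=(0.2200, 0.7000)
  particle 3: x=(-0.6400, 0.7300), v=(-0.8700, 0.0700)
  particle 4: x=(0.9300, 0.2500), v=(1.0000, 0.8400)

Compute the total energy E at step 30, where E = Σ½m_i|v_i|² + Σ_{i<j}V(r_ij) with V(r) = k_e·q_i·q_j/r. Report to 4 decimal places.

5.2433

step 0: x0=(-1.2200, -1.5500) x1=(0.5900, -0.6400) x2=(-0.8100, 1.1700) x3=(-0.6400, 0.7300) x4=(0.9300, 0.2500)
step 1: x0=(-1.2328, -1.5955) x1=(0.5632, -0.6206) x2=(-0.8032, 1.2106) x3=(-0.6785, 0.7289) x4=(0.9770, 0.2847)
step 2: x0=(-1.2454, -1.6417) x1=(0.5361, -0.5987) x2=(-0.8007, 1.2667) x3=(-0.7150, 0.7198) x4=(1.0254, 0.3125)
step 3: x0=(-1.2579, -1.6885) x1=(0.5089, -0.5743) x2=(-0.8005, 1.3356) x3=(-0.7506, 0.7041) x4=(1.0748, 0.3342)
step 4: x0=(-1.2701, -1.7360) x1=(0.4815, -0.5477) x2=(-0.8013, 1.4144) x3=(-0.7858, 0.6831) x4=(1.1249, 0.3503)
step 5: x0=(-1.2822, -1.7841) x1=(0.4540, -0.5192) x2=(-0.8025, 1.5006) x3=(-0.8210, 0.6583) x4=(1.1752, 0.3614)
step 6: x0=(-1.2941, -1.8327) x1=(0.4265, -0.4887) x2=(-0.8039, 1.5925) x3=(-0.8562, 0.6305) x4=(1.2255, 0.3681)
step 7: x0=(-1.3059, -1.8817) x1=(0.3990, -0.4565) x2=(-0.8052, 1.6886) x3=(-0.8914, 0.6003) x4=(1.2755, 0.3708)
step 8: x0=(-1.3175, -1.9312) x1=(0.3714, -0.4228) x2=(-0.8065, 1.7881) x3=(-0.9265, 0.5683) x4=(1.3248, 0.3701)
step 9: x0=(-1.3289, -1.9811) x1=(0.3438, -0.3876) x2=(-0.8076, 1.8903) x3=(-0.9615, 0.5348) x4=(1.3734, 0.3663)
step 10: x0=(-1.3402, -2.0315) x1=(0.3162, -0.3511) x2=(-0.8087, 1.9945) x3=(-0.9962, 0.5001) x4=(1.4211, 0.3598)
step 11: x0=(-1.3515, -2.0822) x1=(0.2884, -0.3133) x2=(-0.8097, 2.1005) x3=(-1.0307, 0.4643) x4=(1.4677, 0.3509)
step 12: x0=(-1.3626, -2.1332) x1=(0.2605, -0.2745) x2=(-0.8106, 2.2078) x3=(-1.0648, 0.4277) x4=(1.5133, 0.3401)
step 13: x0=(-1.3736, -2.1846) x1=(0.2323, -0.2348) x2=(-0.8115, 2.3164) x3=(-1.0985, 0.3903) x4=(1.5577, 0.3275)
step 14: x0=(-1.3845, -2.2364) x1=(0.2039, -0.1942) x2=(-0.8123, 2.4259) x3=(-1.1316, 0.3523) x4=(1.6010, 0.3135)
step 15: x0=(-1.3954, -2.2885) x1=(0.1752, -0.1528) x2=(-0.8130, 2.5363) x3=(-1.1642, 0.3138) x4=(1.6431, 0.2984)
step 16: x0=(-1.4062, -2.3409) x1=(0.1460, -0.1108) x2=(-0.8138, 2.6474) x3=(-1.1960, 0.2748) x4=(1.6842, 0.2822)
step 17: x0=(-1.4170, -2.3936) x1=(0.1163, -0.0683) x2=(-0.8144, 2.7591) x3=(-1.2272, 0.2355) x4=(1.7242, 0.2653)
step 18: x0=(-1.4277, -2.4466) x1=(0.0861, -0.0253) x2=(-0.8151, 2.8714) x3=(-1.2575, 0.1959) x4=(1.7633, 0.2478)
step 19: x0=(-1.4384, -2.5000) x1=(0.0552, 0.0180) x2=(-0.8157, 2.9841) x3=(-1.2870, 0.1561) x4=(1.8014, 0.2298)
step 20: x0=(-1.4491, -2.5537) x1=(0.0236, 0.0614) x2=(-0.8163, 3.0971) x3=(-1.3155, 0.1163) x4=(1.8387, 0.2115)
step 21: x0=(-1.4598, -2.6076) x1=(-0.0087, 0.1050) x2=(-0.8168, 3.2106) x3=(-1.3432, 0.0764) x4=(1.8753, 0.1930)
step 22: x0=(-1.4705, -2.6619) x1=(-0.0418, 0.1486) x2=(-0.8174, 3.3243) x3=(-1.3699, 0.0367) x4=(1.9111, 0.1743)
step 23: x0=(-1.4812, -2.7165) x1=(-0.0757, 0.1921) x2=(-0.8180, 3.4384) x3=(-1.3957, -0.0028) x4=(1.9464, 0.1556)
step 24: x0=(-1.4920, -2.7714) x1=(-0.1104, 0.2354) x2=(-0.8185, 3.5526) x3=(-1.4205, -0.0421) x4=(1.9811, 0.1368)
step 25: x0=(-1.5027, -2.8266) x1=(-0.1460, 0.2785) x2=(-0.8191, 3.6671) x3=(-1.4443, -0.0810) x4=(2.0153, 0.1181)
step 26: x0=(-1.5134, -2.8821) x1=(-0.1824, 0.3211) x2=(-0.8196, 3.7817) x3=(-1.4673, -0.1195) x4=(2.0491, 0.0995)
step 27: x0=(-1.5242, -2.9379) x1=(-0.2196, 0.3634) x2=(-0.8202, 3.8965) x3=(-1.4894, -0.1575) x4=(2.0826, 0.0810)
step 28: x0=(-1.5350, -2.9940) x1=(-0.2575, 0.4052) x2=(-0.8207, 4.0115) x3=(-1.5106, -0.1949) x4=(2.1158, 0.0626)
step 29: x0=(-1.5458, -3.0504) x1=(-0.2962, 0.4464) x2=(-0.8213, 4.1266) x3=(-1.5311, -0.2317) x4=(2.1487, 0.0444)
step 30: x0=(-1.5567, -3.1071) x1=(-0.3356, 0.4870) x2=(-0.8218, 4.2418) x3=(-1.5508, -0.2679) x4=(2.1814, 0.0264)
step 0 velocities: v0=(-0.2800, -0.9800) v1=(-0.5800, 0.3900) v2=(0.2200, 0.7000) v3=(-0.8700, 0.0700) v4=(1.0000, 0.8400)
step 0: KE=2.2818, PE=2.9744, E=5.2562
step 30 velocities: v0=(-0.2365, -1.2358) v1=(-0.8635, 0.8765) v2=(-0.0126, 2.5055) v3=(-0.4205, -0.7790) v4=(0.7089, -0.3892)
step 30: KE=5.6362, PE=-0.3929, E=5.2433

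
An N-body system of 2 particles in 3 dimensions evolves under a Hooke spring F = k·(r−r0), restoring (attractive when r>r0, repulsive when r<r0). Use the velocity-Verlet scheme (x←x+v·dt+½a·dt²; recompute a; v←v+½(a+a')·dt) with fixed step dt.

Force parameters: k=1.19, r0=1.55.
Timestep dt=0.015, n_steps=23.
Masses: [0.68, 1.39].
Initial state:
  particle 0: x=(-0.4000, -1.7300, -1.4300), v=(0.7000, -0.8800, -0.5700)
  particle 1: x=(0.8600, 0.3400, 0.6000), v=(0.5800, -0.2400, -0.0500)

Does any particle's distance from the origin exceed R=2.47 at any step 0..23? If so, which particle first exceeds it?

step 0: x0=(-0.4000, -1.7300, -1.4300) x1=(0.8600, 0.3400, 0.6000)
step 1: x0=(-0.3894, -1.7430, -1.4383) x1=(0.8686, 0.3363, 0.5992)
step 2: x0=(-0.3785, -1.7556, -1.4463) x1=(0.8772, 0.3324, 0.5981)
step 3: x0=(-0.3674, -1.7677, -1.4538) x1=(0.8855, 0.3283, 0.5968)
step 4: x0=(-0.3560, -1.7794, -1.4609) x1=(0.8938, 0.3240, 0.5954)
step 5: x0=(-0.3443, -1.7907, -1.4676) x1=(0.9020, 0.3194, 0.5937)
step 6: x0=(-0.3324, -1.8016, -1.4739) x1=(0.9100, 0.3147, 0.5919)
step 7: x0=(-0.3203, -1.8121, -1.4797) x1=(0.9179, 0.3097, 0.5898)
step 8: x0=(-0.3079, -1.8221, -1.4852) x1=(0.9256, 0.3046, 0.5875)
step 9: x0=(-0.2952, -1.8316, -1.4902) x1=(0.9333, 0.2992, 0.5850)
step 10: x0=(-0.2823, -1.8408, -1.4948) x1=(0.9408, 0.2936, 0.5824)
step 11: x0=(-0.2692, -1.8495, -1.4989) x1=(0.9482, 0.2878, 0.5795)
step 12: x0=(-0.2558, -1.8578, -1.5027) x1=(0.9555, 0.2818, 0.5763)
step 13: x0=(-0.2421, -1.8656, -1.5060) x1=(0.9627, 0.2756, 0.5730)
step 14: x0=(-0.2283, -1.8730, -1.5088) x1=(0.9697, 0.2691, 0.5695)
step 15: x0=(-0.2141, -1.8799, -1.5113) x1=(0.9766, 0.2625, 0.5658)
step 16: x0=(-0.1997, -1.8865, -1.5134) x1=(0.9834, 0.2556, 0.5619)
step 17: x0=(-0.1851, -1.8926, -1.5150) x1=(0.9901, 0.2485, 0.5577)
step 18: x0=(-0.1703, -1.8982, -1.5162) x1=(0.9967, 0.2413, 0.5534)
step 19: x0=(-0.1552, -1.9034, -1.5169) x1=(1.0031, 0.2337, 0.5488)
step 20: x0=(-0.1398, -1.9082, -1.5173) x1=(1.0095, 0.2260, 0.5441)
step 21: x0=(-0.1243, -1.9126, -1.5172) x1=(1.0157, 0.2181, 0.5391)
step 22: x0=(-0.1085, -1.9165, -1.5168) x1=(1.0218, 0.2100, 0.5339)
step 23: x0=(-0.0925, -1.9200, -1.5159) x1=(1.0278, 0.2016, 0.5286)

no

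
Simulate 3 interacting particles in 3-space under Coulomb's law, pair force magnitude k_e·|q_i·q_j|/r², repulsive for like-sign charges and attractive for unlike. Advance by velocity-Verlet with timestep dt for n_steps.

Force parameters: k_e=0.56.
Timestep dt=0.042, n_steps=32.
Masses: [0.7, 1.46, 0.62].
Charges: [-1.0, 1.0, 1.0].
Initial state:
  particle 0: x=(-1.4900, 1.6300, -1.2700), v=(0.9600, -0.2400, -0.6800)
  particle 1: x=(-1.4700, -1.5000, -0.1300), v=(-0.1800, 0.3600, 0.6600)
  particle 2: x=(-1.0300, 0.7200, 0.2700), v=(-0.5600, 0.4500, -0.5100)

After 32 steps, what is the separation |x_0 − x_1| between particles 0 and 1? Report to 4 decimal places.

step 0: x0=(-1.4900, 1.6300, -1.2700) x1=(-1.4700, -1.5000, -0.1300) x2=(-1.0300, 0.7200, 0.2700)
step 1: x0=(-1.4496, 1.6198, -1.2984) x1=(-1.4776, -1.4849, -0.1023) x2=(-1.0535, 0.7392, 0.2484)
step 2: x0=(-1.4092, 1.6092, -1.3263) x1=(-1.4852, -1.4699, -0.0746) x2=(-1.0771, 0.7588, 0.2265)
step 3: x0=(-1.3686, 1.5983, -1.3539) x1=(-1.4928, -1.4549, -0.0470) x2=(-1.1008, 0.7791, 0.2041)
step 4: x0=(-1.3280, 1.5871, -1.3810) x1=(-1.5004, -1.4401, -0.0195) x2=(-1.1244, 0.7998, 0.1814)
step 5: x0=(-1.2874, 1.5756, -1.4076) x1=(-1.5081, -1.4253, 0.0081) x2=(-1.1481, 0.8211, 0.1582)
step 6: x0=(-1.2467, 1.5637, -1.4338) x1=(-1.5158, -1.4105, 0.0356) x2=(-1.1718, 0.8429, 0.1346)
step 7: x0=(-1.2060, 1.5516, -1.4595) x1=(-1.5234, -1.3959, 0.0631) x2=(-1.1954, 0.8652, 0.1105)
step 8: x0=(-1.1653, 1.5391, -1.4846) x1=(-1.5311, -1.3813, 0.0905) x2=(-1.2190, 0.8881, 0.0859)
step 9: x0=(-1.1247, 1.5263, -1.5093) x1=(-1.5388, -1.3668, 0.1179) x2=(-1.2425, 0.9114, 0.0609)
step 10: x0=(-1.0841, 1.5133, -1.5335) x1=(-1.5466, -1.3523, 0.1453) x2=(-1.2660, 0.9353, 0.0352)
step 11: x0=(-1.0436, 1.5000, -1.5571) x1=(-1.5543, -1.3380, 0.1727) x2=(-1.2893, 0.9597, 0.0091)
step 12: x0=(-1.0031, 1.4864, -1.5802) x1=(-1.5620, -1.3237, 0.2000) x2=(-1.3126, 0.9845, -0.0176)
step 13: x0=(-0.9628, 1.4725, -1.6027) x1=(-1.5698, -1.3095, 0.2274) x2=(-1.3357, 1.0098, -0.0449)
step 14: x0=(-0.9226, 1.4584, -1.6248) x1=(-1.5775, -1.2953, 0.2547) x2=(-1.3586, 1.0355, -0.0727)
step 15: x0=(-0.8826, 1.4441, -1.6462) x1=(-1.5852, -1.2813, 0.2820) x2=(-1.3814, 1.0617, -0.1011)
step 16: x0=(-0.8427, 1.4296, -1.6672) x1=(-1.5930, -1.2673, 0.3092) x2=(-1.4040, 1.0883, -0.1301)
step 17: x0=(-0.8031, 1.4148, -1.6876) x1=(-1.6007, -1.2533, 0.3365) x2=(-1.4264, 1.1152, -0.1597)
step 18: x0=(-0.7636, 1.3999, -1.7074) x1=(-1.6084, -1.2395, 0.3637) x2=(-1.4485, 1.1425, -0.1898)
step 19: x0=(-0.7244, 1.3848, -1.7268) x1=(-1.6162, -1.2257, 0.3910) x2=(-1.4704, 1.1702, -0.2205)
step 20: x0=(-0.6855, 1.3696, -1.7456) x1=(-1.6239, -1.2120, 0.4182) x2=(-1.4920, 1.1982, -0.2518)
step 21: x0=(-0.6468, 1.3542, -1.7640) x1=(-1.6316, -1.1983, 0.4455) x2=(-1.5134, 1.2265, -0.2836)
step 22: x0=(-0.6083, 1.3388, -1.7819) x1=(-1.6393, -1.1847, 0.4727) x2=(-1.5345, 1.2550, -0.3159)
step 23: x0=(-0.5702, 1.3232, -1.7993) x1=(-1.6469, -1.1711, 0.4999) x2=(-1.5552, 1.2839, -0.3488)
step 24: x0=(-0.5323, 1.3075, -1.8162) x1=(-1.6546, -1.1577, 0.5271) x2=(-1.5757, 1.3129, -0.3821)
step 25: x0=(-0.4948, 1.2918, -1.8327) x1=(-1.6623, -1.1442, 0.5544) x2=(-1.5959, 1.3422, -0.4160)
step 26: x0=(-0.4575, 1.2759, -1.8488) x1=(-1.6699, -1.1308, 0.5816) x2=(-1.6158, 1.3717, -0.4503)
step 27: x0=(-0.4206, 1.2601, -1.8645) x1=(-1.6775, -1.1175, 0.6088) x2=(-1.6353, 1.4013, -0.4851)
step 28: x0=(-0.3839, 1.2442, -1.8799) x1=(-1.6851, -1.1042, 0.6360) x2=(-1.6546, 1.4311, -0.5203)
step 29: x0=(-0.3476, 1.2283, -1.8948) x1=(-1.6927, -1.0910, 0.6633) x2=(-1.6735, 1.4610, -0.5559)
step 30: x0=(-0.3116, 1.2123, -1.9094) x1=(-1.7003, -1.0778, 0.6905) x2=(-1.6921, 1.4911, -0.5919)
step 31: x0=(-0.2759, 1.1964, -1.9237) x1=(-1.7079, -1.0647, 0.7177) x2=(-1.7105, 1.5213, -0.6283)
step 32: x0=(-0.2405, 1.1805, -1.9376) x1=(-1.7154, -1.0516, 0.7450) x2=(-1.7285, 1.5515, -0.6651)

3.7886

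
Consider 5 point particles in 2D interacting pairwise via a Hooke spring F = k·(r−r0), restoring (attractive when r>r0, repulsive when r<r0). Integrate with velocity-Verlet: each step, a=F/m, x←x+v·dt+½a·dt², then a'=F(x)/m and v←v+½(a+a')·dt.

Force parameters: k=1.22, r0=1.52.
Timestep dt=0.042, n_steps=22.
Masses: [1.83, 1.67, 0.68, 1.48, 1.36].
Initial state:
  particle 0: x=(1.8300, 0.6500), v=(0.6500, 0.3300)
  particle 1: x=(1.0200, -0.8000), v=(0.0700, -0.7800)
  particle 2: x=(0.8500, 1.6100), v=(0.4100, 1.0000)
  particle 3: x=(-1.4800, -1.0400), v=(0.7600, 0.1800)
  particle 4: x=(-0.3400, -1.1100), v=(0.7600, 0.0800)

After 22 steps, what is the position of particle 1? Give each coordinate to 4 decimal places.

step 0: x0=(1.8300, 0.6500) x1=(1.0200, -0.8000) x2=(0.8500, 1.6100) x3=(-1.4800, -1.0400) x4=(-0.3400, -1.1100)
step 1: x0=(1.8556, 0.6627) x1=(1.0224, -0.8321) x2=(0.8641, 1.6463) x3=(-1.4453, -1.0305) x4=(-0.3066, -1.1050)
step 2: x0=(1.8777, 0.6729) x1=(1.0238, -0.8629) x2=(0.8722, 1.6706) x3=(-1.4049, -1.0172) x4=(-0.2705, -1.0967)
step 3: x0=(1.8964, 0.6807) x1=(1.0244, -0.8921) x2=(0.8743, 1.6829) x3=(-1.3591, -1.0002) x4=(-0.2316, -1.0850)
step 4: x0=(1.9116, 0.6861) x1=(1.0242, -0.9196) x2=(0.8708, 1.6829) x3=(-1.3080, -0.9794) x4=(-0.1901, -1.0701)
step 5: x0=(1.9234, 0.6890) x1=(1.0235, -0.9454) x2=(0.8618, 1.6707) x3=(-1.2519, -0.9549) x4=(-0.1461, -1.0519)
step 6: x0=(1.9319, 0.6895) x1=(1.0224, -0.9693) x2=(0.8476, 1.6466) x3=(-1.1908, -0.9269) x4=(-0.0999, -1.0305)
step 7: x0=(1.9371, 0.6876) x1=(1.0211, -0.9913) x2=(0.8286, 1.6108) x3=(-1.1252, -0.8955) x4=(-0.0515, -1.0061)
step 8: x0=(1.9391, 0.6833) x1=(1.0196, -1.0115) x2=(0.8052, 1.5638) x3=(-1.0554, -0.8610) x4=(-0.0012, -0.9788)
step 9: x0=(1.9382, 0.6768) x1=(1.0182, -1.0297) x2=(0.7779, 1.5064) x3=(-0.9816, -0.8234) x4=(0.0508, -0.9488)
step 10: x0=(1.9344, 0.6681) x1=(1.0171, -1.0462) x2=(0.7470, 1.4392) x3=(-0.9044, -0.7830) x4=(0.1044, -0.9162)
step 11: x0=(1.9279, 0.6573) x1=(1.0162, -1.0610) x2=(0.7130, 1.3631) x3=(-0.8240, -0.7400) x4=(0.1592, -0.8813)
step 12: x0=(1.9189, 0.6445) x1=(1.0159, -1.0742) x2=(0.6764, 1.2791) x3=(-0.7409, -0.6947) x4=(0.2152, -0.8441)
step 13: x0=(1.9077, 0.6299) x1=(1.0161, -1.0860) x2=(0.6378, 1.1882) x3=(-0.6556, -0.6473) x4=(0.2721, -0.8051)
step 14: x0=(1.8943, 0.6136) x1=(1.0171, -1.0966) x2=(0.5976, 1.0916) x3=(-0.5684, -0.5981) x4=(0.3297, -0.7643)
step 15: x0=(1.8792, 0.5957) x1=(1.0188, -1.1062) x2=(0.5562, 0.9904) x3=(-0.4798, -0.5474) x4=(0.3880, -0.7220)
step 16: x0=(1.8623, 0.5764) x1=(1.0213, -1.1151) x2=(0.5143, 0.8859) x3=(-0.3904, -0.4955) x4=(0.4467, -0.6785)
step 17: x0=(1.8441, 0.5559) x1=(1.0247, -1.1234) x2=(0.4721, 0.7793) x3=(-0.3005, -0.4426) x4=(0.5060, -0.6339)
step 18: x0=(1.8247, 0.5344) x1=(1.0289, -1.1315) x2=(0.4300, 0.6720) x3=(-0.2105, -0.3890) x4=(0.5657, -0.5886)
step 19: x0=(1.8044, 0.5121) x1=(1.0338, -1.1397) x2=(0.3882, 0.5651) x3=(-0.1209, -0.3351) x4=(0.6259, -0.5429)
step 20: x0=(1.7834, 0.4891) x1=(1.0395, -1.1480) x2=(0.3470, 0.4598) x3=(-0.0321, -0.2810) x4=(0.6867, -0.4969)
step 21: x0=(1.7619, 0.4657) x1=(1.0459, -1.1567) x2=(0.3063, 0.3573) x3=(0.0557, -0.2271) x4=(0.7484, -0.4511)
step 22: x0=(1.7401, 0.4419) x1=(1.0528, -1.1660) x2=(0.2658, 0.2586) x3=(0.1421, -0.1736) x4=(0.8110, -0.4055)

(1.0528, -1.1660)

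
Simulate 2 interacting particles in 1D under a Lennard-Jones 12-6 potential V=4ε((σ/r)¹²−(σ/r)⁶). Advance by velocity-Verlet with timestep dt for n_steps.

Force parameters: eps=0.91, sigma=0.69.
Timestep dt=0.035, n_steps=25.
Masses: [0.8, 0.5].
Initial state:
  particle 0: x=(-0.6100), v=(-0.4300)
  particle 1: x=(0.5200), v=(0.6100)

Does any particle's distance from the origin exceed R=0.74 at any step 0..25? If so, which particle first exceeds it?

yes, particle 0

step 0: x0=(-0.6100) x1=(0.5200)
step 1: x0=(-0.6244) x1=(0.5402)
step 2: x0=(-0.6376) x1=(0.5587)
step 3: x0=(-0.6499) x1=(0.5756)
step 4: x0=(-0.6613) x1=(0.5912)
step 5: x0=(-0.6721) x1=(0.6057)
step 6: x0=(-0.6822) x1=(0.6192)
step 7: x0=(-0.6918) x1=(0.6318)
step 8: x0=(-0.7009) x1=(0.6436)
step 9: x0=(-0.7096) x1=(0.6548)
step 10: x0=(-0.7179) x1=(0.6653)
step 11: x0=(-0.7258) x1=(0.6752)
step 12: x0=(-0.7334) x1=(0.6846)
step 13: x0=(-0.7406) x1=(0.6935)
step 14: x0=(-0.7476) x1=(0.7020)
step 15: x0=(-0.7544) x1=(0.7100)
step 16: x0=(-0.7608) x1=(0.7177)
step 17: x0=(-0.7671) x1=(0.7249)
step 18: x0=(-0.7731) x1=(0.7319)
step 19: x0=(-0.7790) x1=(0.7385)
step 20: x0=(-0.7846) x1=(0.7448)
step 21: x0=(-0.7901) x1=(0.7508)
step 22: x0=(-0.7954) x1=(0.7566)
step 23: x0=(-0.8005) x1=(0.7621)
step 24: x0=(-0.8055) x1=(0.7673)
step 25: x0=(-0.8103) x1=(0.7723)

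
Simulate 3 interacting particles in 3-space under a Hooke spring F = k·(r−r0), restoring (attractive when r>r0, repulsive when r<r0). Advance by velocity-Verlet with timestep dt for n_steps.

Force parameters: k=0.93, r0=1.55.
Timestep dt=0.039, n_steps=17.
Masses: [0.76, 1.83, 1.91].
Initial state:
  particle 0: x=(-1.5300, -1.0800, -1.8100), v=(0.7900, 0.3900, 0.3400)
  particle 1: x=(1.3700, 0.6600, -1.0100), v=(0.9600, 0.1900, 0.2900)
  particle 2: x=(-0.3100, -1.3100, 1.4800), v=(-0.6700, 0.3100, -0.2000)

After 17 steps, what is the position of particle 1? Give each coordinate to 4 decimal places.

step 0: x0=(-1.5300, -1.0800, -1.8100) x1=(1.3700, 0.6600, -1.0100) x2=(-0.3100, -1.3100, 1.4800)
step 1: x0=(-1.4971, -1.0640, -1.7946) x1=(1.4064, 0.6666, -0.9983) x2=(-0.3360, -1.2974, 1.4710)
step 2: x0=(-1.4599, -1.0465, -1.7750) x1=(1.4409, 0.6716, -0.9859) x2=(-0.3618, -1.2840, 1.4596)
step 3: x0=(-1.4187, -1.0274, -1.7514) x1=(1.4733, 0.6750, -0.9727) x2=(-0.3873, -1.2696, 1.4459)
step 4: x0=(-1.3735, -1.0069, -1.7237) x1=(1.5036, 0.6768, -0.9588) x2=(-0.4123, -1.2542, 1.4298)
step 5: x0=(-1.3244, -0.9849, -1.6921) x1=(1.5319, 0.6771, -0.9441) x2=(-0.4370, -1.2380, 1.4116)
step 6: x0=(-1.2715, -0.9614, -1.6567) x1=(1.5582, 0.6758, -0.9288) x2=(-0.4611, -1.2209, 1.3911)
step 7: x0=(-1.2151, -0.9365, -1.6178) x1=(1.5823, 0.6730, -0.9127) x2=(-0.4847, -1.2028, 1.3685)
step 8: x0=(-1.1552, -0.9104, -1.5753) x1=(1.6044, 0.6687, -0.8959) x2=(-0.5077, -1.1839, 1.3438)
step 9: x0=(-1.0920, -0.8829, -1.5296) x1=(1.6245, 0.6629, -0.8784) x2=(-0.5301, -1.1641, 1.3171)
step 10: x0=(-1.0258, -0.8542, -1.4808) x1=(1.6425, 0.6558, -0.8601) x2=(-0.5517, -1.1434, 1.2885)
step 11: x0=(-0.9566, -0.8243, -1.4290) x1=(1.6585, 0.6472, -0.8412) x2=(-0.5726, -1.1219, 1.2581)
step 12: x0=(-0.8848, -0.7933, -1.3746) x1=(1.6726, 0.6374, -0.8216) x2=(-0.5927, -1.0995, 1.2260)
step 13: x0=(-0.8104, -0.7612, -1.3177) x1=(1.6847, 0.6262, -0.8013) x2=(-0.6119, -1.0764, 1.1922)
step 14: x0=(-0.7337, -0.7282, -1.2585) x1=(1.6950, 0.6139, -0.7804) x2=(-0.6302, -1.0524, 1.1569)
step 15: x0=(-0.6549, -0.6943, -1.1973) x1=(1.7034, 0.6003, -0.7588) x2=(-0.6476, -1.0277, 1.1201)
step 16: x0=(-0.5742, -0.6595, -1.1342) x1=(1.7100, 0.5856, -0.7365) x2=(-0.6641, -1.0022, 1.0820)
step 17: x0=(-0.4919, -0.6240, -1.0696) x1=(1.7150, 0.5699, -0.7136) x2=(-0.6796, -0.9760, 1.0427)

(1.7150, 0.5699, -0.7136)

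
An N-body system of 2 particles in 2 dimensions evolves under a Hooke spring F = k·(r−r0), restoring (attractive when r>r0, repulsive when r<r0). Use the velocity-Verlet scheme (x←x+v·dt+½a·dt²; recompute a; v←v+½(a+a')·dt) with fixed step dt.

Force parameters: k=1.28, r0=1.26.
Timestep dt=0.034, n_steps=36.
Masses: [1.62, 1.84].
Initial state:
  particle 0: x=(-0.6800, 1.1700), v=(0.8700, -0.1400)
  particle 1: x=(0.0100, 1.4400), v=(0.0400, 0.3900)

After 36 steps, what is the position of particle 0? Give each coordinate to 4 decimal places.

(0.1822, 0.7861)

step 0: x0=(-0.6800, 1.1700) x1=(0.0100, 1.4400)
step 1: x0=(-0.6506, 1.1652) x1=(0.0116, 1.4533)
step 2: x0=(-0.6217, 1.1601) x1=(0.0135, 1.4668)
step 3: x0=(-0.5933, 1.1548) x1=(0.0159, 1.4805)
step 4: x0=(-0.5653, 1.1493) x1=(0.0186, 1.4945)
step 5: x0=(-0.5377, 1.1436) x1=(0.0218, 1.5086)
step 6: x0=(-0.5107, 1.1375) x1=(0.0253, 1.5230)
step 7: x0=(-0.4840, 1.1311) x1=(0.0293, 1.5377)
step 8: x0=(-0.4578, 1.1244) x1=(0.0336, 1.5527)
step 9: x0=(-0.4320, 1.1173) x1=(0.0383, 1.5681)
step 10: x0=(-0.4066, 1.1098) x1=(0.0434, 1.5837)
step 11: x0=(-0.3816, 1.1019) x1=(0.0488, 1.5997)
step 12: x0=(-0.3570, 1.0936) x1=(0.0545, 1.6161)
step 13: x0=(-0.3327, 1.0848) x1=(0.0605, 1.6329)
step 14: x0=(-0.3087, 1.0757) x1=(0.0667, 1.6500)
step 15: x0=(-0.2850, 1.0661) x1=(0.0733, 1.6675)
step 16: x0=(-0.2615, 1.0560) x1=(0.0800, 1.6854)
step 17: x0=(-0.2383, 1.0456) x1=(0.0870, 1.7037)
step 18: x0=(-0.2153, 1.0346) x1=(0.0941, 1.7224)
step 19: x0=(-0.1925, 1.0233) x1=(0.1015, 1.7415)
step 20: x0=(-0.1699, 1.0116) x1=(0.1089, 1.7609)
step 21: x0=(-0.1474, 0.9994) x1=(0.1165, 1.7806)
step 22: x0=(-0.1250, 0.9869) x1=(0.1242, 1.8007)
step 23: x0=(-0.1027, 0.9741) x1=(0.1320, 1.8211)
step 24: x0=(-0.0806, 0.9609) x1=(0.1399, 1.8418)
step 25: x0=(-0.0585, 0.9473) x1=(0.1479, 1.8628)
step 26: x0=(-0.0365, 0.9335) x1=(0.1559, 1.8840)
step 27: x0=(-0.0145, 0.9195) x1=(0.1640, 1.9054)
step 28: x0=(0.0074, 0.9052) x1=(0.1721, 1.9271)
step 29: x0=(0.0293, 0.8907) x1=(0.1802, 1.9489)
step 30: x0=(0.0512, 0.8760) x1=(0.1883, 1.9709)
step 31: x0=(0.0730, 0.8612) x1=(0.1965, 1.9930)
step 32: x0=(0.0949, 0.8463) x1=(0.2047, 2.0152)
step 33: x0=(0.1167, 0.8313) x1=(0.2128, 2.0375)
step 34: x0=(0.1386, 0.8162) x1=(0.2210, 2.0598)
step 35: x0=(0.1604, 0.8012) x1=(0.2292, 2.0822)
step 36: x0=(0.1822, 0.7861) x1=(0.2374, 2.1045)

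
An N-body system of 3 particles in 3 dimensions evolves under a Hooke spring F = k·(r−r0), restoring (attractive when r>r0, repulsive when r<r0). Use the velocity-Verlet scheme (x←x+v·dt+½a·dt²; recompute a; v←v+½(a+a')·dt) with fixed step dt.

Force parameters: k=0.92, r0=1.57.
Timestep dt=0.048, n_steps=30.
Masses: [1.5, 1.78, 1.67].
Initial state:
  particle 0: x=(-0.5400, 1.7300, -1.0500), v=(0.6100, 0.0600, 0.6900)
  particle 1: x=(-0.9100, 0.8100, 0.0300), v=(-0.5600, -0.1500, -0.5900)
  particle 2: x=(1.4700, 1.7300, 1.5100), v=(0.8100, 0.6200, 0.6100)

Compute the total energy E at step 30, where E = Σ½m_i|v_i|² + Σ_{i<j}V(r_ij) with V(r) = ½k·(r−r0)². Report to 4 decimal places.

step 0: x0=(-0.5400, 1.7300, -1.0500) x1=(-0.9100, 0.8100, 0.0300) x2=(1.4700, 1.7300, 1.5100)
step 1: x0=(-0.5100, 1.7329, -1.0160) x1=(-0.9362, 0.8030, 0.0021) x2=(1.5075, 1.7595, 1.5380)
step 2: x0=(-0.4784, 1.7360, -0.9803) x1=(-0.9611, 0.7965, -0.0247) x2=(1.5422, 1.7884, 1.5634)
step 3: x0=(-0.4453, 1.7392, -0.9428) x1=(-0.9845, 0.7904, -0.0505) x2=(1.5740, 1.8166, 1.5861)
step 4: x0=(-0.4106, 1.7427, -0.9036) x1=(-1.0065, 0.7849, -0.0752) x2=(1.6028, 1.8441, 1.6061)
step 5: x0=(-0.3744, 1.7463, -0.8628) x1=(-1.0269, 0.7798, -0.0988) x2=(1.6286, 1.8708, 1.6233)
step 6: x0=(-0.3366, 1.7503, -0.8203) x1=(-1.0458, 0.7753, -0.1211) x2=(1.6512, 1.8968, 1.6378)
step 7: x0=(-0.2973, 1.7545, -0.7762) x1=(-1.0630, 0.7714, -0.1422) x2=(1.6708, 1.9218, 1.6495)
step 8: x0=(-0.2565, 1.7590, -0.7305) x1=(-1.0786, 0.7681, -0.1620) x2=(1.6872, 1.9460, 1.6584)
step 9: x0=(-0.2141, 1.7638, -0.6832) x1=(-1.0924, 0.7654, -0.1806) x2=(1.7005, 1.9692, 1.6646)
step 10: x0=(-0.1704, 1.7689, -0.6344) x1=(-1.1045, 0.7634, -0.1979) x2=(1.7106, 1.9914, 1.6680)
step 11: x0=(-0.1252, 1.7743, -0.5841) x1=(-1.1148, 0.7621, -0.2138) x2=(1.7176, 2.0126, 1.6687)
step 12: x0=(-0.0788, 1.7799, -0.5324) x1=(-1.1233, 0.7616, -0.2285) x2=(1.7214, 2.0328, 1.6667)
step 13: x0=(-0.0311, 1.7858, -0.4793) x1=(-1.1299, 0.7619, -0.2419) x2=(1.7222, 2.0520, 1.6621)
step 14: x0=(0.0177, 1.7919, -0.4249) x1=(-1.1346, 0.7630, -0.2539) x2=(1.7199, 2.0700, 1.6550)
step 15: x0=(0.0675, 1.7981, -0.3693) x1=(-1.1374, 0.7650, -0.2647) x2=(1.7147, 2.0869, 1.6453)
step 16: x0=(0.1182, 1.8045, -0.3125) x1=(-1.1383, 0.7679, -0.2741) x2=(1.7065, 2.1028, 1.6332)
step 17: x0=(0.1697, 1.8110, -0.2547) x1=(-1.1371, 0.7717, -0.2823) x2=(1.6955, 2.1175, 1.6188)
step 18: x0=(0.2219, 1.8176, -0.1959) x1=(-1.1339, 0.7766, -0.2891) x2=(1.6818, 2.1311, 1.6022)
step 19: x0=(0.2746, 1.8242, -0.1364) x1=(-1.1286, 0.7824, -0.2947) x2=(1.6654, 2.1436, 1.5835)
step 20: x0=(0.3277, 1.8308, -0.0761) x1=(-1.1213, 0.7894, -0.2990) x2=(1.6465, 2.1550, 1.5627)
step 21: x0=(0.3810, 1.8373, -0.0152) x1=(-1.1120, 0.7974, -0.3020) x2=(1.6252, 2.1653, 1.5401)
step 22: x0=(0.4343, 1.8437, 0.0460) x1=(-1.1005, 0.8064, -0.3037) x2=(1.6015, 2.1745, 1.5157)
step 23: x0=(0.4876, 1.8499, 0.1076) x1=(-1.0869, 0.8167, -0.3041) x2=(1.5757, 2.1827, 1.4897)
step 24: x0=(0.5407, 1.8559, 0.1693) x1=(-1.0713, 0.8280, -0.3033) x2=(1.5479, 2.1899, 1.4623)
step 25: x0=(0.5934, 1.8617, 0.2310) x1=(-1.0535, 0.8404, -0.3012) x2=(1.5182, 2.1961, 1.4335)
step 26: x0=(0.6456, 1.8671, 0.2924) x1=(-1.0337, 0.8540, -0.2978) x2=(1.4867, 2.2014, 1.4036)
step 27: x0=(0.6971, 1.8721, 0.3536) x1=(-1.0118, 0.8687, -0.2933) x2=(1.4536, 2.2059, 1.3726)
step 28: x0=(0.7478, 1.8768, 0.4142) x1=(-0.9880, 0.8846, -0.2875) x2=(1.4192, 2.2095, 1.3408)
step 29: x0=(0.7976, 1.8809, 0.4742) x1=(-0.9621, 0.9015, -0.2805) x2=(1.3834, 2.2124, 1.3084)
step 30: x0=(0.8463, 1.8844, 0.5333) x1=(-0.9342, 0.9196, -0.2723) x2=(1.3465, 2.2147, 1.2754)
step 0 velocities: v0=(0.6100, 0.0600, 0.6900) v1=(-0.5600, -0.1500, -0.5900) v2=(0.8100, 0.6200, 0.6100)
step 0: KE=2.4273, PE=2.1864, E=4.6137
step 30 velocities: v0=(1.0028, 0.0659, 1.2213) v1=(0.5998, 0.3869, 0.1824) v2=(-0.7791, 0.0424, -0.6905)
step 30: KE=3.2658, PE=1.3468, E=4.6126

4.6126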